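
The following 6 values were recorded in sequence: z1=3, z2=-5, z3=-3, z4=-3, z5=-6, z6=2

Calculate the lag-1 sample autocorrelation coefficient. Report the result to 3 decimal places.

-0.338

Mean z̄ = (3 − 5 − 3 − 3 − 6 + 2)/6 = -2.0000
Deviations from mean: 5.0000, -3.0000, -1.0000, -1.0000, -4.0000, 4.0000
Σ(z_t−z̄)(z_{t+1}−z̄) = (-15.0000) + (3.0000) + (1.0000) + (4.0000) + (-16.0000) = -23.0000
Denominator Σ(z_t−z̄)² = 68.0000
r_1 = -23.0000 / 68.0000 = -0.338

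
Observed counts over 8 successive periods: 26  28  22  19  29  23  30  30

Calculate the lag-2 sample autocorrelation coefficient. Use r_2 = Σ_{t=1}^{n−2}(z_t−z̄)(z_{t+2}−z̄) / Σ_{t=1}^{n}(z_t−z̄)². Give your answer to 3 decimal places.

Mean z̄ = (26 + 28 + 22 + 19 + 29 + 23 + 30 + 30)/8 = 25.8750
Deviations from mean: 0.1250, 2.1250, -3.8750, -6.8750, 3.1250, -2.8750, 4.1250, 4.1250
Numerator Σ_{t=1}^{6}(z_t−z̄)(z_{t+2}−z̄) = -6.4063
Denominator Σ(z_t−z̄)² = 118.8750
r_2 = -6.4063 / 118.8750 = -0.054

-0.054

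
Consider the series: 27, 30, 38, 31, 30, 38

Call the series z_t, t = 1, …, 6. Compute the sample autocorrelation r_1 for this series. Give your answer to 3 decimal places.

Mean z̄ = (27 + 30 + 38 + 31 + 30 + 38)/6 = 32.3333
Σ(z_t−z̄)(z_{t+1}−z̄) = (12.4444) + (-13.2222) + (-7.5556) + (3.1111) + (-13.2222) = -18.4444
Denominator Σ(z_t−z̄)² = 105.3333
r_1 = -18.4444 / 105.3333 = -0.175

-0.175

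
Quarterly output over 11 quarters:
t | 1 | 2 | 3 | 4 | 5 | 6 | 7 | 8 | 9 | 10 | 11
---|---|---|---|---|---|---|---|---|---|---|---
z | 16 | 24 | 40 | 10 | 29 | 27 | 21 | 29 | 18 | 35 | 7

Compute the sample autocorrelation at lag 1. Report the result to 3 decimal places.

Mean z̄ = (16 + 24 + 40 + 10 + 29 + 27 + 21 + 29 + 18 + 35 + 7)/11 = 23.2727
Numerator Σ_{t=1}^{10}(z_t−z̄)(z_{t+1}−z̄) = -574.1653
Denominator Σ(z_t−z̄)² = 1024.1818
r_1 = -574.1653 / 1024.1818 = -0.561

-0.561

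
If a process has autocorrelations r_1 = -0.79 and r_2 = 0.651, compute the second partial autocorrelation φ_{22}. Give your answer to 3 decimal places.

0.072

φ_{22} = (r_2 − r_1²) / (1 − r_1²)
r_1² = (-0.79)² = 0.6241
Numerator = 0.651 − 0.6241 = 0.0269; denominator = 1 − 0.6241 = 0.3759
φ_{22} = 0.0269 / 0.3759 = 0.072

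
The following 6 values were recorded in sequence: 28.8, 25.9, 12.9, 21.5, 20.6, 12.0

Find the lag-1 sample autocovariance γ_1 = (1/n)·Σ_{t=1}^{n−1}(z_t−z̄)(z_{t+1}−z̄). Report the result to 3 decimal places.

-0.809

Mean z̄ = (28.8 + 25.9 + 12.9 + 21.5 + 20.6 + 12.0)/6 = 20.2833
Σ_{t=1}^{5}(z_t−z̄)(z_{t+1}−z̄) = -4.8553
γ_1 = -4.8553 / 6 = -0.809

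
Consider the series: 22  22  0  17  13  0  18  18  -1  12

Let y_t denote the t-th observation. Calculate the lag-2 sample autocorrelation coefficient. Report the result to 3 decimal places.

Mean ȳ = (22 + 22 + 0 + 17 + 13 + 0 + 18 + 18 − 1 + 12)/10 = 12.1000
Numerator Σ_{t=1}^{8}(y_t−ȳ)(y_{t+2}−ȳ) = -285.4200
Denominator Σ(y_t−ȳ)² = 754.9000
r_2 = -285.4200 / 754.9000 = -0.378

-0.378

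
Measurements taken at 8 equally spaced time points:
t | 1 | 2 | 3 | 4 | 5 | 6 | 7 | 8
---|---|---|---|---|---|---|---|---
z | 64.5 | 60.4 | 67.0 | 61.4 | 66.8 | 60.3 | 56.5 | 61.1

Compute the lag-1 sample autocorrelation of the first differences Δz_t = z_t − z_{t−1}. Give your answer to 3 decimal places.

First differences Δz: -4.1, 6.6, -5.6, 5.4, -6.5, -3.8, 4.6
Mean of differences = -0.4857
Numerator Σ(Δz_t−Δz̄)(Δz_{t+1}−Δz̄) = -124.2702
Denominator Σ(Δz_t−Δz̄)² = 197.0886
r_1(Δz) = -124.2702 / 197.0886 = -0.631

-0.631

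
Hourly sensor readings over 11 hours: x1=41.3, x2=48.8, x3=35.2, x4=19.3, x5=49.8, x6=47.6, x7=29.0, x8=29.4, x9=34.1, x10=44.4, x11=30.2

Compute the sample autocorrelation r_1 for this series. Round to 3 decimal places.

-0.106

Mean x̄ = (41.3 + 48.8 + 35.2 + 19.3 + 49.8 + 47.6 + 29.0 + 29.4 + 34.1 + 44.4 + 30.2)/11 = 37.1909
Numerator Σ_{t=1}^{10}(x_t−x̄)(x_{t+1}−x̄) = -104.1746
Denominator Σ(x_t−x̄)² = 981.2291
r_1 = -104.1746 / 981.2291 = -0.106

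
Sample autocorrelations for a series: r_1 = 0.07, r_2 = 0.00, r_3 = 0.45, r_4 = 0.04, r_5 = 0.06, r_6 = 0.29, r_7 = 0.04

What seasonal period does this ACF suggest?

The largest autocorrelation is r_3 = 0.45, with a weaker echo at lag 6 (0.29); the remaining lags stay at or below 0.07.
The dominant spike at lag 3 indicates a seasonal period of 3.

3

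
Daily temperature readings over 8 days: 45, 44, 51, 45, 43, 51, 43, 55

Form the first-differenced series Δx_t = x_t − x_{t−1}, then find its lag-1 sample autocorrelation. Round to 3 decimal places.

First differences Δx: -1, 7, -6, -2, 8, -8, 12
Mean of differences = 1.4286
Numerator Σ(Δx_t−Δx̄)(Δx_{t+1}−Δx̄) = -213.6122
Denominator Σ(Δx_t−Δx̄)² = 347.7143
r_1(Δx) = -213.6122 / 347.7143 = -0.614

-0.614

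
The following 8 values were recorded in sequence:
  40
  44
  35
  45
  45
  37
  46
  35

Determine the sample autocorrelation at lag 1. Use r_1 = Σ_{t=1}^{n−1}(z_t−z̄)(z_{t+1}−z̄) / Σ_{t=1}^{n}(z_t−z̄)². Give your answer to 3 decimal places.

-0.609

Mean z̄ = (40 + 44 + 35 + 45 + 45 + 37 + 46 + 35)/8 = 40.8750
Deviations from mean: -0.8750, 3.1250, -5.8750, 4.1250, 4.1250, -3.8750, 5.1250, -5.8750
Σ(z_t−z̄)(z_{t+1}−z̄) = (-2.7344) + (-18.3594) + (-24.2344) + (17.0156) + (-15.9844) + (-19.8594) + (-30.1094) = -94.2656
Denominator Σ(z_t−z̄)² = 154.8750
r_1 = -94.2656 / 154.8750 = -0.609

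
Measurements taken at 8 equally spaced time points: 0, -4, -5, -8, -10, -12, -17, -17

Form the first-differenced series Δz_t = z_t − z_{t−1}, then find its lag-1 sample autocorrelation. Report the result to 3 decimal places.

-0.591

First differences Δz: -4, -1, -3, -2, -2, -5, 0
Mean of differences = -2.4286
Numerator Σ(Δz_t−Δz̄)(Δz_{t+1}−Δz̄) = -10.4694
Denominator Σ(Δz_t−Δz̄)² = 17.7143
r_1(Δz) = -10.4694 / 17.7143 = -0.591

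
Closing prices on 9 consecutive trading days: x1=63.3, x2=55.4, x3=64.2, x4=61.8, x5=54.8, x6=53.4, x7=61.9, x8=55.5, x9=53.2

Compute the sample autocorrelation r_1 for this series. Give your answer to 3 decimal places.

Mean x̄ = (63.3 + 55.4 + 64.2 + 61.8 + 54.8 + 53.4 + 61.9 + 55.5 + 53.2)/9 = 58.1667
Numerator Σ_{t=1}^{8}(x_t−x̄)(x_{t+1}−x̄) = -19.6644
Denominator Σ(x_t−x̄)² = 163.3800
r_1 = -19.6644 / 163.3800 = -0.120

-0.120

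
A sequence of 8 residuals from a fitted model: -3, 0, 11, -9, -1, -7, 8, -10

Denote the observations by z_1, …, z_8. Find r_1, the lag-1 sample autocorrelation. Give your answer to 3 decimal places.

Mean z̄ = (-3 + 0 + 11 − 9 − 1 − 7 + 8 − 10)/8 = -1.3750
Deviations from mean: -1.6250, 1.3750, 12.3750, -7.6250, 0.3750, -5.6250, 9.3750, -8.6250
Numerator Σ_{t=1}^{7}(z_t−z̄)(z_{t+1}−z̄) = -218.1406
Denominator Σ(z_t−z̄)² = 409.8750
r_1 = -218.1406 / 409.8750 = -0.532

-0.532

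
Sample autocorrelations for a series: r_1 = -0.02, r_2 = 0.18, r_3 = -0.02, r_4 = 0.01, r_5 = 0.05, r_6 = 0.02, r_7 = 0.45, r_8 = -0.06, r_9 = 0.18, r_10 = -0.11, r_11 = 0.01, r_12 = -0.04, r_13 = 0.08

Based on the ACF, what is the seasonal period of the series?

7

The largest autocorrelation is r_7 = 0.45; the remaining lags stay at or below 0.18.
The dominant spike at lag 7 indicates a seasonal period of 7.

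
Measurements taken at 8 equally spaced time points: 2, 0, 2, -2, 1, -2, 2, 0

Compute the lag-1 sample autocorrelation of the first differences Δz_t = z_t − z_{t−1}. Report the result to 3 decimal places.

-0.855

First differences Δz: -2, 2, -4, 3, -3, 4, -2
Mean of differences = -0.2857
Numerator Σ(Δz_t−Δz̄)(Δz_{t+1}−Δz̄) = -52.5102
Denominator Σ(Δz_t−Δz̄)² = 61.4286
r_1(Δz) = -52.5102 / 61.4286 = -0.855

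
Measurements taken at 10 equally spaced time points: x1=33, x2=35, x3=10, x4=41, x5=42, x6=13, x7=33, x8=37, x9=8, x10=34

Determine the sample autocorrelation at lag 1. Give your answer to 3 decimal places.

-0.446

Mean x̄ = (33 + 35 + 10 + 41 + 42 + 13 + 33 + 37 + 8 + 34)/10 = 28.6000
Numerator Σ_{t=1}^{9}(x_t−x̄)(x_{t+1}−x̄) = -680.3600
Denominator Σ(x_t−x̄)² = 1526.4000
r_1 = -680.3600 / 1526.4000 = -0.446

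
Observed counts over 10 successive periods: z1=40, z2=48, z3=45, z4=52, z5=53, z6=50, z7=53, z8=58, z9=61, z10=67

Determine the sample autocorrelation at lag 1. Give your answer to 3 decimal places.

0.478

Mean z̄ = (40 + 48 + 45 + 52 + 53 + 50 + 53 + 58 + 61 + 67)/10 = 52.7000
Numerator Σ_{t=1}^{9}(z_t−z̄)(z_{t+1}−z̄) = 263.7100
Denominator Σ(z_t−z̄)² = 552.1000
r_1 = 263.7100 / 552.1000 = 0.478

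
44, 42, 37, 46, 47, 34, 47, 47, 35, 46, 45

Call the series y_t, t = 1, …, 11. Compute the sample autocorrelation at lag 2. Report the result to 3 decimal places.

Mean ȳ = (44 + 42 + 37 + 46 + 47 + 34 + 47 + 47 + 35 + 46 + 45)/11 = 42.7273
Numerator Σ_{t=1}^{9}(y_t−ȳ)(y_{t+2}−ȳ) = -118.3306
Denominator Σ(y_t−ȳ)² = 252.1818
r_2 = -118.3306 / 252.1818 = -0.469

-0.469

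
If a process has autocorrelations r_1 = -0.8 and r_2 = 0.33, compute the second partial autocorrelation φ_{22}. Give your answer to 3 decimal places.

φ_{22} = (r_2 − r_1²) / (1 − r_1²)
r_1² = (-0.8)² = 0.64
Numerator = 0.33 − 0.6400 = -0.3100; denominator = 1 − 0.6400 = 0.3600
φ_{22} = -0.3100 / 0.3600 = -0.861

-0.861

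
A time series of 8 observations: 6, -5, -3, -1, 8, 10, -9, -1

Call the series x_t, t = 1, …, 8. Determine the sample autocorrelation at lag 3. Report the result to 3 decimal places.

-0.257

Mean x̄ = (6 − 5 − 3 − 1 + 8 + 10 − 9 − 1)/8 = 0.6250
Deviations from mean: 5.3750, -5.6250, -3.6250, -1.6250, 7.3750, 9.3750, -9.6250, -1.6250
Σ(x_t−x̄)(x_{t+3}−x̄) = (-8.7344) + (-41.4844) + (-33.9844) + (15.6406) + (-11.9844) = -80.5469
Denominator Σ(x_t−x̄)² = 313.8750
r_3 = -80.5469 / 313.8750 = -0.257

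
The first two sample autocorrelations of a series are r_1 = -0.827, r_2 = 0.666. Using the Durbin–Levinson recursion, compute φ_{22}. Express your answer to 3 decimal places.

-0.057

φ_{22} = (r_2 − r_1²) / (1 − r_1²)
r_1² = (-0.827)² = 0.683929
Numerator = 0.666 − 0.6839 = -0.0179; denominator = 1 − 0.6839 = 0.3161
φ_{22} = -0.0179 / 0.3161 = -0.057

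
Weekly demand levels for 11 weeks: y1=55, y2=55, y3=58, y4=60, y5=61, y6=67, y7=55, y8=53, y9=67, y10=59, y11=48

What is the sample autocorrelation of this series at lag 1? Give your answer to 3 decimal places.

Mean ȳ = (55 + 55 + 58 + 60 + 61 + 67 + 55 + 53 + 67 + 59 + 48)/11 = 58.0000
Numerator Σ_{t=1}^{10}(y_t−ȳ)(y_{t+1}−ȳ) = -16.0000
Denominator Σ(y_t−ȳ)² = 328.0000
r_1 = -16.0000 / 328.0000 = -0.049

-0.049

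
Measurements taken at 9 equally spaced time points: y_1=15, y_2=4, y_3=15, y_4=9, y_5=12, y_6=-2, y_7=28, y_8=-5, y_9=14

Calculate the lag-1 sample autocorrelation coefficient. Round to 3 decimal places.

Mean ȳ = (15 + 4 + 15 + 9 + 12 − 2 + 28 − 5 + 14)/9 = 10.0000
Numerator Σ_{t=1}^{8}(y_t−ȳ)(y_{t+1}−ȳ) = -637.0000
Denominator Σ(y_t−ȳ)² = 800.0000
r_1 = -637.0000 / 800.0000 = -0.796

-0.796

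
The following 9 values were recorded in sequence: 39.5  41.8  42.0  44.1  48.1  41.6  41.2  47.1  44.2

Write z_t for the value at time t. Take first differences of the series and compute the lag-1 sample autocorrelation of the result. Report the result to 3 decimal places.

-0.341

First differences Δz: 2.3, 0.2, 2.1, 4.0, -6.5, -0.4, 5.9, -2.9
Mean of differences = 0.5875
Numerator Σ(Δz_t−Δz̄)(Δz_{t+1}−Δz̄) = -37.0489
Denominator Σ(Δz_t−Δz̄)² = 108.6088
r_1(Δz) = -37.0489 / 108.6088 = -0.341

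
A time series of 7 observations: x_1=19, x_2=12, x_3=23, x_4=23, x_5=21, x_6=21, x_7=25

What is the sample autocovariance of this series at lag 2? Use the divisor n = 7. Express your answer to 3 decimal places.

Mean x̄ = (19 + 12 + 23 + 23 + 21 + 21 + 25)/7 = 20.5714
Deviations: -1.5714, -8.5714, 2.4286, 2.4286, 0.4286, 0.4286, 4.4286
Σ_{t=1}^{5}(x_t−x̄)(x_{t+2}−x̄) = -20.6531
γ_2 = -20.6531 / 7 = -2.950

-2.950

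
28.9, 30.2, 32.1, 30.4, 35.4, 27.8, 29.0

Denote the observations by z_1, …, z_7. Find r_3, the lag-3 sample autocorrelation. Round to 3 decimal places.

Mean z̄ = (28.9 + 30.2 + 32.1 + 30.4 + 35.4 + 27.8 + 29.0)/7 = 30.5429
Deviations from mean: -1.6429, -0.3429, 1.5571, -0.1429, 4.8571, -2.7429, -1.5429
Σ(z_t−z̄)(z_{t+3}−z̄) = (0.2347) + (-1.6653) + (-4.2710) + (0.2204) = -5.4812
Denominator Σ(z_t−z̄)² = 38.7571
r_3 = -5.4812 / 38.7571 = -0.141

-0.141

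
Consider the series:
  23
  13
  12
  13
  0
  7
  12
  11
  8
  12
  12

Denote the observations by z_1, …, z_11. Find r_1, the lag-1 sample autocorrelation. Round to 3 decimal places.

0.152

Mean z̄ = (23 + 13 + 12 + 13 + 0 + 7 + 12 + 11 + 8 + 12 + 12)/11 = 11.1818
Numerator Σ_{t=1}^{10}(z_t−z̄)(z_{t+1}−z̄) = 45.9669
Denominator Σ(z_t−z̄)² = 301.6364
r_1 = 45.9669 / 301.6364 = 0.152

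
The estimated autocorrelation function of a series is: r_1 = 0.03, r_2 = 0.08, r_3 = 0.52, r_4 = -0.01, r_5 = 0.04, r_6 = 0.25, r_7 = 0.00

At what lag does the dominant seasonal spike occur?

3

The largest autocorrelation is r_3 = 0.52, with a weaker echo at lag 6 (0.25); the remaining lags stay at or below 0.08.
The dominant spike at lag 3 indicates a seasonal period of 3.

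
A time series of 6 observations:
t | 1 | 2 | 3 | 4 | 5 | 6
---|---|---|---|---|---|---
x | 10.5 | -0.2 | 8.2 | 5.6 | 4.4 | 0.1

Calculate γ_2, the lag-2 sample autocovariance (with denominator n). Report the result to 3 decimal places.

1.733

Mean x̄ = (10.5 − 0.2 + 8.2 + 5.6 + 4.4 + 0.1)/6 = 4.7667
Σ_{t=1}^{4}(x_t−x̄)(x_{t+2}−x̄) = 10.3978
γ_2 = 10.3978 / 6 = 1.733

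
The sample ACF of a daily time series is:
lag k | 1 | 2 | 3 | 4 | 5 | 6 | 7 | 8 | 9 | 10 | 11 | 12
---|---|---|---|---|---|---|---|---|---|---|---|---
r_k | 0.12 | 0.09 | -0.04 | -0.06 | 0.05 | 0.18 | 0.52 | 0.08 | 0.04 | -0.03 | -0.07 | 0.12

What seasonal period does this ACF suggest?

The largest autocorrelation is r_7 = 0.52; the remaining lags stay at or below 0.18.
The dominant spike at lag 7 indicates a seasonal period of 7.

7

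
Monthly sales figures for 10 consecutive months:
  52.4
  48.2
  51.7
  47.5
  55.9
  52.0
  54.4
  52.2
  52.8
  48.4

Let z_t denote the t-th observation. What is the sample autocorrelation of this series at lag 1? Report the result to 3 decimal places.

-0.290

Mean z̄ = (52.4 + 48.2 + 51.7 + 47.5 + 55.9 + 52.0 + 54.4 + 52.2 + 52.8 + 48.4)/10 = 51.5500
Numerator Σ_{t=1}^{9}(z_t−z̄)(z_{t+1}−z̄) = -19.6075
Denominator Σ(z_t−z̄)² = 67.5250
r_1 = -19.6075 / 67.5250 = -0.290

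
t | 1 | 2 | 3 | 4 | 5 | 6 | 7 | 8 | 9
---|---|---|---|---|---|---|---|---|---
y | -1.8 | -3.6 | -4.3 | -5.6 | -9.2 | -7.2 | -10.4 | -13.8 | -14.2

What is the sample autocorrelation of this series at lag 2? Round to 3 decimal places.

0.276

Mean ȳ = (-1.8 − 3.6 − 4.3 − 5.6 − 9.2 − 7.2 − 10.4 − 13.8 − 14.2)/9 = -7.7889
Numerator Σ_{t=1}^{7}(y_t−ȳ)(y_{t+2}−ȳ) = 43.3142
Denominator Σ(y_t−ȳ)² = 156.7689
r_2 = 43.3142 / 156.7689 = 0.276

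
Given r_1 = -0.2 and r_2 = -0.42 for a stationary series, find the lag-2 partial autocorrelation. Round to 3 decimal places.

φ_{22} = (r_2 − r_1²) / (1 − r_1²)
r_1² = (-0.2)² = 0.04
Numerator = -0.42 − 0.0400 = -0.4600; denominator = 1 − 0.0400 = 0.9600
φ_{22} = -0.4600 / 0.9600 = -0.479

-0.479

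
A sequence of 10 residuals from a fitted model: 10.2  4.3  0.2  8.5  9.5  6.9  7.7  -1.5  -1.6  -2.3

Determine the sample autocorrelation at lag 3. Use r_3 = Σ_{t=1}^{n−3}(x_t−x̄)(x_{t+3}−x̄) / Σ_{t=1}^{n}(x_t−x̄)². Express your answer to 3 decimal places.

Mean x̄ = (10.2 + 4.3 + 0.2 + 8.5 + 9.5 + 6.9 + 7.7 − 1.5 − 1.6 − 2.3)/10 = 4.1900
Σ(x_t−x̄)(x_{t+3}−x̄) = (25.9031) + (0.5841) + (-10.8129) + (15.1281) + (-30.2139) + (-15.6909) + (-22.7799) = -37.8823
Denominator Σ(x_t−x̄)² = 226.5090
r_3 = -37.8823 / 226.5090 = -0.167

-0.167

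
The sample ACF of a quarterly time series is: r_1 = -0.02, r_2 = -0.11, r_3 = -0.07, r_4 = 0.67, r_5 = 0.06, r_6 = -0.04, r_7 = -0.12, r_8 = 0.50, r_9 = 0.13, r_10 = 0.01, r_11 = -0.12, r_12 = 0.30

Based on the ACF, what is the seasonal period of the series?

4

The largest autocorrelation is r_4 = 0.67, with weaker echoes at lags 8 (0.50) and 12 (0.30); the remaining lags stay at or below 0.13.
The dominant spike at lag 4 indicates a seasonal period of 4.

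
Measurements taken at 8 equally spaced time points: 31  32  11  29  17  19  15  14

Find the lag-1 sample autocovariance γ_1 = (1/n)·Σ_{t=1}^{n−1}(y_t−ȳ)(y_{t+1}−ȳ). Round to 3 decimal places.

-6.250

Mean ȳ = (31 + 32 + 11 + 29 + 17 + 19 + 15 + 14)/8 = 21.0000
Deviations: 10.0000, 11.0000, -10.0000, 8.0000, -4.0000, -2.0000, -6.0000, -7.0000
Σ_{t=1}^{7}(y_t−ȳ)(y_{t+1}−ȳ) = -50.0000
γ_1 = -50.0000 / 8 = -6.250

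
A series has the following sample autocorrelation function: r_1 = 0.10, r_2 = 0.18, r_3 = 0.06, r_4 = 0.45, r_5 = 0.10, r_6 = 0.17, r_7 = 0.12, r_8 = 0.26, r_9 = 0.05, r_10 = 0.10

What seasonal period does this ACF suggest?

4

The largest autocorrelation is r_4 = 0.45, with a weaker echo at lag 8 (0.26); the remaining lags stay at or below 0.18.
The dominant spike at lag 4 indicates a seasonal period of 4.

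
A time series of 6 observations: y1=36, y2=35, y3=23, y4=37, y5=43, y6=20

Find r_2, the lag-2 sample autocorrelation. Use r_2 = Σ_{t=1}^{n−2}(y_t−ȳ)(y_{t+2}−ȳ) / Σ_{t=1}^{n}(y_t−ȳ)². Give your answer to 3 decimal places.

-0.453

Mean ȳ = (36 + 35 + 23 + 37 + 43 + 20)/6 = 32.3333
Deviations from mean: 3.6667, 2.6667, -9.3333, 4.6667, 10.6667, -12.3333
Numerator Σ_{t=1}^{4}(y_t−ȳ)(y_{t+2}−ȳ) = -178.8889
Denominator Σ(y_t−ȳ)² = 395.3333
r_2 = -178.8889 / 395.3333 = -0.453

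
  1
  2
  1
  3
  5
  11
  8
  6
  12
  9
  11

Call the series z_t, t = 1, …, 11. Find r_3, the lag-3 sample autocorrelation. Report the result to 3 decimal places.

0.132

Mean z̄ = (1 + 2 + 1 + 3 + 5 + 11 + 8 + 6 + 12 + 9 + 11)/11 = 6.2727
Numerator Σ_{t=1}^{8}(z_t−z̄)(z_{t+3}−z̄) = 22.9587
Denominator Σ(z_t−z̄)² = 174.1818
r_3 = 22.9587 / 174.1818 = 0.132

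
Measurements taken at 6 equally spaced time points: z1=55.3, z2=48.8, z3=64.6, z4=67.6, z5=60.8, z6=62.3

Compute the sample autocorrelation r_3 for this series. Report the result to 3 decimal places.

Mean z̄ = (55.3 + 48.8 + 64.6 + 67.6 + 60.8 + 62.3)/6 = 59.9000
Σ(z_t−z̄)(z_{t+3}−z̄) = (-35.4200) + (-9.9900) + (11.2800) = -34.1300
Denominator Σ(z_t−z̄)² = 232.3200
r_3 = -34.1300 / 232.3200 = -0.147

-0.147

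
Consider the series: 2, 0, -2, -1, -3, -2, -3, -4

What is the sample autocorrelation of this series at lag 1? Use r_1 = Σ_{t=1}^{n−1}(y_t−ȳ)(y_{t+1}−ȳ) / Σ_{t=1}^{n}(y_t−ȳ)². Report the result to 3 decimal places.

Mean ȳ = (2 + 0 − 2 − 1 − 3 − 2 − 3 − 4)/8 = -1.6250
Σ(y_t−ȳ)(y_{t+1}−ȳ) = (5.8906) + (-0.6094) + (-0.2344) + (-0.8594) + (0.5156) + (0.5156) + (3.2656) = 8.4844
Denominator Σ(y_t−ȳ)² = 25.8750
r_1 = 8.4844 / 25.8750 = 0.328

0.328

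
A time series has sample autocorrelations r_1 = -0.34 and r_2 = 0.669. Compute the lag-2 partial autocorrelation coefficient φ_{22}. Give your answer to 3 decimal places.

φ_{22} = (r_2 − r_1²) / (1 − r_1²)
r_1² = (-0.34)² = 0.1156
Numerator = 0.669 − 0.1156 = 0.5534; denominator = 1 − 0.1156 = 0.8844
φ_{22} = 0.5534 / 0.8844 = 0.626

0.626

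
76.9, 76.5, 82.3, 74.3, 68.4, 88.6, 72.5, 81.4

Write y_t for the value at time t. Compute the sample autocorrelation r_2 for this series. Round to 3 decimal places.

Mean ȳ = (76.9 + 76.5 + 82.3 + 74.3 + 68.4 + 88.6 + 72.5 + 81.4)/8 = 77.6125
Deviations from mean: -0.7125, -1.1125, 4.6875, -3.3125, -9.2125, 10.9875, -5.1125, 3.7875
Σ(y_t−ȳ)(y_{t+2}−ȳ) = (-3.3398) + (3.6852) + (-43.1836) + (-36.3961) + (47.0989) + (41.6152) = 9.4797
Denominator Σ(y_t−ȳ)² = 280.7688
r_2 = 9.4797 / 280.7688 = 0.034

0.034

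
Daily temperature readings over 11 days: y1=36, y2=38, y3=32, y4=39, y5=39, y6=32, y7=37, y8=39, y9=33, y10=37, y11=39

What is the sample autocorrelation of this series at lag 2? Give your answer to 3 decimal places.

-0.445

Mean ȳ = (36 + 38 + 32 + 39 + 39 + 32 + 37 + 39 + 33 + 37 + 39)/11 = 36.4545
Numerator Σ_{t=1}^{9}(y_t−ȳ)(y_{t+2}−ȳ) = -35.9587
Denominator Σ(y_t−ȳ)² = 80.7273
r_2 = -35.9587 / 80.7273 = -0.445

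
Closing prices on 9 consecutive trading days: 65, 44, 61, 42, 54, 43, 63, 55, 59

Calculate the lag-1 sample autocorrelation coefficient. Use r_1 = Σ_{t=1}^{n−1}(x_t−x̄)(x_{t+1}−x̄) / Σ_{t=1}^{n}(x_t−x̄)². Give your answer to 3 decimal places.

-0.544

Mean x̄ = (65 + 44 + 61 + 42 + 54 + 43 + 63 + 55 + 59)/9 = 54.0000
Numerator Σ_{t=1}^{8}(x_t−x̄)(x_{t+1}−x̄) = -349.0000
Denominator Σ(x_t−x̄)² = 642.0000
r_1 = -349.0000 / 642.0000 = -0.544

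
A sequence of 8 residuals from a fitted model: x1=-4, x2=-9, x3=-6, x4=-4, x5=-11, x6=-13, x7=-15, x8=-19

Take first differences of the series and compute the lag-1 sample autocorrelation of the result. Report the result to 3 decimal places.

-0.183

First differences Δx: -5, 3, 2, -7, -2, -2, -4
Mean of differences = -2.1429
Numerator Σ(Δx_t−Δx̄)(Δx_{t+1}−Δx̄) = -14.4490
Denominator Σ(Δx_t−Δx̄)² = 78.8571
r_1(Δx) = -14.4490 / 78.8571 = -0.183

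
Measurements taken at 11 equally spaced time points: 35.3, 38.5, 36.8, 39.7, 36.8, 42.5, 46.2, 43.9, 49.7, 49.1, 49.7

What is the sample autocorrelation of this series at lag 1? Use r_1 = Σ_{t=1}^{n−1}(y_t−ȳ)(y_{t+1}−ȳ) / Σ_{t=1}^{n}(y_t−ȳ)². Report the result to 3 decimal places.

Mean ȳ = (35.3 + 38.5 + 36.8 + 39.7 + 36.8 + 42.5 + 46.2 + 43.9 + 49.7 + 49.1 + 49.7)/11 = 42.5636
Numerator Σ_{t=1}^{10}(y_t−ȳ)(y_{t+1}−ȳ) = 193.7714
Denominator Σ(y_t−ȳ)² = 303.5055
r_1 = 193.7714 / 303.5055 = 0.638

0.638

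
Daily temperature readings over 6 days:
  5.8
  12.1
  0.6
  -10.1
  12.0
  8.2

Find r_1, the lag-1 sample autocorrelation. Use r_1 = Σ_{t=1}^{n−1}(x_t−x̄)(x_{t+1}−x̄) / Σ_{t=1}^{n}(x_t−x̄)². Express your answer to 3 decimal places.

-0.122

Mean x̄ = (5.8 + 12.1 + 0.6 − 10.1 + 12.0 + 8.2)/6 = 4.7667
Deviations from mean: 1.0333, 7.3333, -4.1667, -14.8667, 7.2333, 3.4333
Σ(x_t−x̄)(x_{t+1}−x̄) = (7.5778) + (-30.5556) + (61.9444) + (-107.5356) + (24.8344) = -43.7344
Denominator Σ(x_t−x̄)² = 357.3333
r_1 = -43.7344 / 357.3333 = -0.122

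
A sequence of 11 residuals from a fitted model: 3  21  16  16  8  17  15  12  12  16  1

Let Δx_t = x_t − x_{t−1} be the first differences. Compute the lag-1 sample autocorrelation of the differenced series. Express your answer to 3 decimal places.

-0.314

First differences Δx: 18, -5, 0, -8, 9, -2, -3, 0, 4, -15
Mean of differences = -0.2000
Numerator Σ(Δx_t−Δx̄)(Δx_{t+1}−Δx̄) = -235.0400
Denominator Σ(Δx_t−Δx̄)² = 747.6000
r_1(Δx) = -235.0400 / 747.6000 = -0.314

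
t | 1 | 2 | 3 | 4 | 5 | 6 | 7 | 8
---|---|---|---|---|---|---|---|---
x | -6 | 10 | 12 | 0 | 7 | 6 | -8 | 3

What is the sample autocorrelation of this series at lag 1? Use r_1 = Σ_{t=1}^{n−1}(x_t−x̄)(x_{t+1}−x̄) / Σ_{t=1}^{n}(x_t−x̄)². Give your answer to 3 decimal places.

-0.164

Mean x̄ = (-6 + 10 + 12 + 0 + 7 + 6 − 8 + 3)/8 = 3.0000
Σ(x_t−x̄)(x_{t+1}−x̄) = (-63.0000) + (63.0000) + (-27.0000) + (-12.0000) + (12.0000) + (-33.0000) + (0.0000) = -60.0000
Denominator Σ(x_t−x̄)² = 366.0000
r_1 = -60.0000 / 366.0000 = -0.164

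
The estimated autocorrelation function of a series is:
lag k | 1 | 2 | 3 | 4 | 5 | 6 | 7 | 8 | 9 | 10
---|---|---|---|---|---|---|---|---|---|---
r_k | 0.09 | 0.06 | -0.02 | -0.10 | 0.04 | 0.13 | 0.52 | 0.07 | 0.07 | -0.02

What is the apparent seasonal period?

The largest autocorrelation is r_7 = 0.52; the remaining lags stay at or below 0.13.
The dominant spike at lag 7 indicates a seasonal period of 7.

7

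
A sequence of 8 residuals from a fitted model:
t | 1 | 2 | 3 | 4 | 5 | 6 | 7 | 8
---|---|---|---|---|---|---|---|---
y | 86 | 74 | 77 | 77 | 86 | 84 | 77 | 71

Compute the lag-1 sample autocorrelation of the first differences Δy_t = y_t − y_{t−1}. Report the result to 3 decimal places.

First differences Δy: -12, 3, 0, 9, -2, -7, -6
Mean of differences = -2.1429
Numerator Σ(Δy_t−Δȳ)(Δy_{t+1}−Δȳ) = 3.8367
Denominator Σ(Δy_t−Δȳ)² = 290.8571
r_1(Δy) = 3.8367 / 290.8571 = 0.013

0.013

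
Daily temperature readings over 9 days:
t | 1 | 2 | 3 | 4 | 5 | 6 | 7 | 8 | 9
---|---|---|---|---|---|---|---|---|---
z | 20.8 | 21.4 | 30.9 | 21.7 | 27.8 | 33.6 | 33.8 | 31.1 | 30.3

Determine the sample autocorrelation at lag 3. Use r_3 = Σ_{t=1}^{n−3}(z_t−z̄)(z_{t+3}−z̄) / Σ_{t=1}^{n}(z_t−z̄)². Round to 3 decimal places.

Mean z̄ = (20.8 + 21.4 + 30.9 + 21.7 + 27.8 + 33.6 + 33.8 + 31.1 + 30.3)/9 = 27.9333
Numerator Σ_{t=1}^{6}(z_t−z̄)(z_{t+3}−z̄) = 38.5667
Denominator Σ(z_t−z̄)² = 223.4000
r_3 = 38.5667 / 223.4000 = 0.173

0.173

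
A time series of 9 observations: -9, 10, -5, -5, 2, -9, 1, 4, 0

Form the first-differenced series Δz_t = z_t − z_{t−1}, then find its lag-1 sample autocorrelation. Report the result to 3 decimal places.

First differences Δz: 19, -15, 0, 7, -11, 10, 3, -4
Mean of differences = 1.1250
Numerator Σ(Δz_t−Δz̄)(Δz_{t+1}−Δz̄) = -448.5156
Denominator Σ(Δz_t−Δz̄)² = 870.8750
r_1(Δz) = -448.5156 / 870.8750 = -0.515

-0.515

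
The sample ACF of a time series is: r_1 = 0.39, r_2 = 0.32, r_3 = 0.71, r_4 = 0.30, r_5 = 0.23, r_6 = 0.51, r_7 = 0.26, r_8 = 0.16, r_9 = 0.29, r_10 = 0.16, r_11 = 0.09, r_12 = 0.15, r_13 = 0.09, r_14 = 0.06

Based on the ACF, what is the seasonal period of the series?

The largest autocorrelation is r_3 = 0.71, with a weaker echo at lag 6 (0.51); the remaining lags stay at or below 0.39. The elevated value at lag 1 (0.39), dropping to 0.32 at lag 2, reflects decaying short-term dependence rather than seasonality.
The dominant spike at lag 3 indicates a seasonal period of 3.

3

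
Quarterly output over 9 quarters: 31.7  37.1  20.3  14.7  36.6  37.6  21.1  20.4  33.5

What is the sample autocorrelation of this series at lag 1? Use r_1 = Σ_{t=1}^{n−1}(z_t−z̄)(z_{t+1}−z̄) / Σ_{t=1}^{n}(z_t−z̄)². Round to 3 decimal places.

-0.032

Mean z̄ = (31.7 + 37.1 + 20.3 + 14.7 + 36.6 + 37.6 + 21.1 + 20.4 + 33.5)/9 = 28.1111
Numerator Σ_{t=1}^{8}(z_t−z̄)(z_{t+1}−z̄) = -20.5112
Denominator Σ(z_t−z̄)² = 634.3089
r_1 = -20.5112 / 634.3089 = -0.032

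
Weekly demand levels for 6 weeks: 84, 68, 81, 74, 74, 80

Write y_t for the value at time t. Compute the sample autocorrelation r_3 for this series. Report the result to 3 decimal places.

0.104

Mean ȳ = (84 + 68 + 81 + 74 + 74 + 80)/6 = 76.8333
Numerator Σ_{t=1}^{3}(y_t−ȳ)(y_{t+3}−ȳ) = 17.9167
Denominator Σ(y_t−ȳ)² = 172.8333
r_3 = 17.9167 / 172.8333 = 0.104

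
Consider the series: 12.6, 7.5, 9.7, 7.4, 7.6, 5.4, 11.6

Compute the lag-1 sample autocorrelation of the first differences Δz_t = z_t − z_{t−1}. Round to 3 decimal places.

-0.393

First differences Δz: -5.1, 2.2, -2.3, 0.2, -2.2, 6.2
Mean of differences = -0.1667
Numerator Σ(Δz_t−Δz̄)(Δz_{t+1}−Δz̄) = -31.1978
Denominator Σ(Δz_t−Δz̄)² = 79.2933
r_1(Δz) = -31.1978 / 79.2933 = -0.393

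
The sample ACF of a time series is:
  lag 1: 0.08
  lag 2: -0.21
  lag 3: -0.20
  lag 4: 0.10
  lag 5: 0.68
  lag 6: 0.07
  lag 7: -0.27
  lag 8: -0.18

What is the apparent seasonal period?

The largest autocorrelation is r_5 = 0.68; the remaining lags stay at or below 0.10.
The dominant spike at lag 5 indicates a seasonal period of 5.

5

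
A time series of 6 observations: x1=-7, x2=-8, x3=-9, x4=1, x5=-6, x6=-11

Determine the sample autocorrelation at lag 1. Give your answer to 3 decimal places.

-0.142

Mean x̄ = (-7 − 8 − 9 + 1 − 6 − 11)/6 = -6.6667
Deviations from mean: -0.3333, -1.3333, -2.3333, 7.6667, 0.6667, -4.3333
Numerator Σ_{t=1}^{5}(x_t−x̄)(x_{t+1}−x̄) = -12.1111
Denominator Σ(x_t−x̄)² = 85.3333
r_1 = -12.1111 / 85.3333 = -0.142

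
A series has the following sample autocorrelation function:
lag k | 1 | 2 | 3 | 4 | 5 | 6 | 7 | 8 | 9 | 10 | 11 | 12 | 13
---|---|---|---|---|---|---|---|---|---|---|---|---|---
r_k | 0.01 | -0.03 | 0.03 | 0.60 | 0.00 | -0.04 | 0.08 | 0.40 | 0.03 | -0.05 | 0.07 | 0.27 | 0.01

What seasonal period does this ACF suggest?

The largest autocorrelation is r_4 = 0.60, with weaker echoes at lags 8 (0.40) and 12 (0.27); the remaining lags stay at or below 0.08.
The dominant spike at lag 4 indicates a seasonal period of 4.

4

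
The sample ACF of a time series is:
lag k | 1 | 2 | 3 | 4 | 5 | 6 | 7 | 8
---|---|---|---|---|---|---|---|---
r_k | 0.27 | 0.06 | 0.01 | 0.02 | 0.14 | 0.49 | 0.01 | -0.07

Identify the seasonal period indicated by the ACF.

6

The largest autocorrelation is r_6 = 0.49; the remaining lags stay at or below 0.27. The elevated value at lag 1 (0.27), dropping to 0.06 at lag 2, reflects decaying short-term dependence rather than seasonality.
The dominant spike at lag 6 indicates a seasonal period of 6.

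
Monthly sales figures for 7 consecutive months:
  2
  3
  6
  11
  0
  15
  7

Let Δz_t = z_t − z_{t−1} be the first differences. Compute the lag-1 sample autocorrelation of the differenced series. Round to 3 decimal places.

-0.755

First differences Δz: 1, 3, 5, -11, 15, -8
Mean of differences = 0.8333
Numerator Σ(Δz_t−Δz̄)(Δz_{t+1}−Δz̄) = -332.6944
Denominator Σ(Δz_t−Δz̄)² = 440.8333
r_1(Δz) = -332.6944 / 440.8333 = -0.755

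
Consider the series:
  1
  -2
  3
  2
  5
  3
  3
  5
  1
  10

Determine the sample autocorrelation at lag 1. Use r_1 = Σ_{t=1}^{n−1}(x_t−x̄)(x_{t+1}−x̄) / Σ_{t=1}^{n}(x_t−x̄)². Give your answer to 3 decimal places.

Mean x̄ = (1 − 2 + 3 + 2 + 5 + 3 + 3 + 5 + 1 + 10)/10 = 3.1000
Numerator Σ_{t=1}^{9}(x_t−x̄)(x_{t+1}−x̄) = -9.6100
Denominator Σ(x_t−x̄)² = 90.9000
r_1 = -9.6100 / 90.9000 = -0.106

-0.106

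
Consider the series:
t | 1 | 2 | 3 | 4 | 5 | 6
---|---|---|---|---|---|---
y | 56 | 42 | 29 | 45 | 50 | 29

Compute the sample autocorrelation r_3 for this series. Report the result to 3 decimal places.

Mean ȳ = (56 + 42 + 29 + 45 + 50 + 29)/6 = 41.8333
Deviations from mean: 14.1667, 0.1667, -12.8333, 3.1667, 8.1667, -12.8333
Σ(y_t−ȳ)(y_{t+3}−ȳ) = (44.8611) + (1.3611) + (164.6944) = 210.9167
Denominator Σ(y_t−ȳ)² = 606.8333
r_3 = 210.9167 / 606.8333 = 0.348

0.348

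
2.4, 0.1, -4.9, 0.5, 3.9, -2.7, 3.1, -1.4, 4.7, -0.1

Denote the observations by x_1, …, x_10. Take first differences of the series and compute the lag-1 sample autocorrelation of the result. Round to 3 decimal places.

First differences Δx: -2.3, -5.0, 5.4, 3.4, -6.6, 5.8, -4.5, 6.1, -4.8
Mean of differences = -0.2778
Numerator Σ(Δx_t−Δx̄)(Δx_{t+1}−Δx̄) = -139.4894
Denominator Σ(Δx_t−Δx̄)² = 228.0156
r_1(Δx) = -139.4894 / 228.0156 = -0.612

-0.612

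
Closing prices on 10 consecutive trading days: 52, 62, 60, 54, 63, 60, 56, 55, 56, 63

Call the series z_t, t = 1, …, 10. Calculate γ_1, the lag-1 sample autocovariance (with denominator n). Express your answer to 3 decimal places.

-3.621

Mean z̄ = (52 + 62 + 60 + 54 + 63 + 60 + 56 + 55 + 56 + 63)/10 = 58.1000
Σ_{t=1}^{9}(z_t−z̄)(z_{t+1}−z̄) = -36.2100
γ_1 = -36.2100 / 10 = -3.621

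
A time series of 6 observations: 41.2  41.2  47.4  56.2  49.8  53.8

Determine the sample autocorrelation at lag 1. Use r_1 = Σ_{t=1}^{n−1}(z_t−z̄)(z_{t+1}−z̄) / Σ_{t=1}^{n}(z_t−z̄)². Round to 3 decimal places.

0.355

Mean z̄ = (41.2 + 41.2 + 47.4 + 56.2 + 49.8 + 53.8)/6 = 48.2667
Deviations from mean: -7.0667, -7.0667, -0.8667, 7.9333, 1.5333, 5.5333
Numerator Σ_{t=1}^{5}(z_t−z̄)(z_{t+1}−z̄) = 69.8356
Denominator Σ(z_t−z̄)² = 196.5333
r_1 = 69.8356 / 196.5333 = 0.355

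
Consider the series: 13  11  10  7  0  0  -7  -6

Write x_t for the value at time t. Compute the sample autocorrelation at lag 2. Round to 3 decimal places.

Mean x̄ = (13 + 11 + 10 + 7 + 0 + 0 − 7 − 6)/8 = 3.5000
Deviations from mean: 9.5000, 7.5000, 6.5000, 3.5000, -3.5000, -3.5000, -10.5000, -9.5000
Σ(x_t−x̄)(x_{t+2}−x̄) = (61.7500) + (26.2500) + (-22.7500) + (-12.2500) + (36.7500) + (33.2500) = 123.0000
Denominator Σ(x_t−x̄)² = 426.0000
r_2 = 123.0000 / 426.0000 = 0.289

0.289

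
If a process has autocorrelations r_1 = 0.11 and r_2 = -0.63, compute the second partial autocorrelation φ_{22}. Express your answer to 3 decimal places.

φ_{22} = (r_2 − r_1²) / (1 − r_1²)
r_1² = (0.11)² = 0.0121
Numerator = -0.63 − 0.0121 = -0.6421; denominator = 1 − 0.0121 = 0.9879
φ_{22} = -0.6421 / 0.9879 = -0.650

-0.650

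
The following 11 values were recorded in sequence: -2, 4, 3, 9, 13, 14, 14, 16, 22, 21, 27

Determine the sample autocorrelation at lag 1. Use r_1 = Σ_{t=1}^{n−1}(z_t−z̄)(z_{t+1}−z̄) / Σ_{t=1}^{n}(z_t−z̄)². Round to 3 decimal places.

Mean z̄ = (-2 + 4 + 3 + 9 + 13 + 14 + 14 + 16 + 22 + 21 + 27)/11 = 12.8182
Numerator Σ_{t=1}^{10}(z_t−z̄)(z_{t+1}−z̄) = 479.7851
Denominator Σ(z_t−z̄)² = 773.6364
r_1 = 479.7851 / 773.6364 = 0.620

0.620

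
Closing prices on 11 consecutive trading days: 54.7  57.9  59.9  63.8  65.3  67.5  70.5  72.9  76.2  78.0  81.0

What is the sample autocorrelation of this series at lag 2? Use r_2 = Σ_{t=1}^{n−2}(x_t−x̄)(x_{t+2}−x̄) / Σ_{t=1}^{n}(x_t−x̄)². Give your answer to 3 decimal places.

Mean x̄ = (54.7 + 57.9 + 59.9 + 63.8 + 65.3 + 67.5 + 70.5 + 72.9 + 76.2 + 78.0 + 81.0)/11 = 67.9727
Numerator Σ_{t=1}^{9}(x_t−x̄)(x_{t+2}−x̄) = 341.0212
Denominator Σ(x_t−x̄)² = 736.1818
r_2 = 341.0212 / 736.1818 = 0.463

0.463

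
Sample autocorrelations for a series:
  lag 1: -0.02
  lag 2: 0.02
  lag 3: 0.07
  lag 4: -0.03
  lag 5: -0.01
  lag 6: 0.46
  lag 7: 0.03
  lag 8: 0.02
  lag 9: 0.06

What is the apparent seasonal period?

The largest autocorrelation is r_6 = 0.46; the remaining lags stay at or below 0.07.
The dominant spike at lag 6 indicates a seasonal period of 6.

6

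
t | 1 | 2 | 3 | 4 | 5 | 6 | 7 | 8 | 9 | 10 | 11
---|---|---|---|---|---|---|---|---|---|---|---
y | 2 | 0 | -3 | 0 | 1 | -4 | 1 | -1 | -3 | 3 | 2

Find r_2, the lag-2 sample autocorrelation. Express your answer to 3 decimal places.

Mean ȳ = (2 + 0 − 3 + 0 + 1 − 4 + 1 − 1 − 3 + 3 + 2)/11 = -0.1818
Numerator Σ_{t=1}^{9}(y_t−ȳ)(y_{t+2}−ȳ) = -17.7025
Denominator Σ(y_t−ȳ)² = 53.6364
r_2 = -17.7025 / 53.6364 = -0.330

-0.330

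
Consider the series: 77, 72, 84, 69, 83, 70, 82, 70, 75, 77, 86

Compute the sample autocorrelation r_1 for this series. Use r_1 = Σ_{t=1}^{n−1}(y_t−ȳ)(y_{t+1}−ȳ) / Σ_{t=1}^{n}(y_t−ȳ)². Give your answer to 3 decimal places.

Mean ȳ = (77 + 72 + 84 + 69 + 83 + 70 + 82 + 70 + 75 + 77 + 86)/11 = 76.8182
Numerator Σ_{t=1}^{10}(y_t−ȳ)(y_{t+1}−ȳ) = -239.0331
Denominator Σ(y_t−ȳ)² = 381.6364
r_1 = -239.0331 / 381.6364 = -0.626

-0.626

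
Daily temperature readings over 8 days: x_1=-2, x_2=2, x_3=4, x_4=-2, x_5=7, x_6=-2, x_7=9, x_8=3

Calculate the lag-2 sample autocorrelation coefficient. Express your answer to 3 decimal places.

0.390

Mean x̄ = (-2 + 2 + 4 − 2 + 7 − 2 + 9 + 3)/8 = 2.3750
Deviations from mean: -4.3750, -0.3750, 1.6250, -4.3750, 4.6250, -4.3750, 6.6250, 0.6250
Σ(x_t−x̄)(x_{t+2}−x̄) = (-7.1094) + (1.6406) + (7.5156) + (19.1406) + (30.6406) + (-2.7344) = 49.0938
Denominator Σ(x_t−x̄)² = 125.8750
r_2 = 49.0938 / 125.8750 = 0.390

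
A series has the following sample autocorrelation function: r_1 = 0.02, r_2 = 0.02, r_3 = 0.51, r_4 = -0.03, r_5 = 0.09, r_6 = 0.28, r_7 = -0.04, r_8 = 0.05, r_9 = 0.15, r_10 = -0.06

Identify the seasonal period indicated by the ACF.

3

The largest autocorrelation is r_3 = 0.51, with weaker echoes at lags 6 (0.28) and 9 (0.15); the remaining lags stay at or below 0.09.
The dominant spike at lag 3 indicates a seasonal period of 3.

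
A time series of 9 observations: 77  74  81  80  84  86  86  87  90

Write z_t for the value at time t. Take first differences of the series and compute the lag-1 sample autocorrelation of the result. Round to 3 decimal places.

-0.660

First differences Δz: -3, 7, -1, 4, 2, 0, 1, 3
Mean of differences = 1.6250
Numerator Σ(Δz_t−Δz̄)(Δz_{t+1}−Δz̄) = -44.7656
Denominator Σ(Δz_t−Δz̄)² = 67.8750
r_1(Δz) = -44.7656 / 67.8750 = -0.660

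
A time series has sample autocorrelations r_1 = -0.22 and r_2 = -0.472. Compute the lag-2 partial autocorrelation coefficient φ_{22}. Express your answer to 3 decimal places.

φ_{22} = (r_2 − r_1²) / (1 − r_1²)
r_1² = (-0.22)² = 0.0484
Numerator = -0.472 − 0.0484 = -0.5204; denominator = 1 − 0.0484 = 0.9516
φ_{22} = -0.5204 / 0.9516 = -0.547

-0.547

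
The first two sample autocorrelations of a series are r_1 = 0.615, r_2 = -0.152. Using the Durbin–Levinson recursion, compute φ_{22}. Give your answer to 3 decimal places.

φ_{22} = (r_2 − r_1²) / (1 − r_1²)
r_1² = (0.615)² = 0.378225
Numerator = -0.152 − 0.3782 = -0.5302; denominator = 1 − 0.3782 = 0.6218
φ_{22} = -0.5302 / 0.6218 = -0.853

-0.853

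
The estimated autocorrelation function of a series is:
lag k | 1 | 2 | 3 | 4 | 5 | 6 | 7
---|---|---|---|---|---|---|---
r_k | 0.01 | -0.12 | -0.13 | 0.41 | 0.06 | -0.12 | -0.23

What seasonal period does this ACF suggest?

4

The largest autocorrelation is r_4 = 0.41; the remaining lags stay at or below 0.06.
The dominant spike at lag 4 indicates a seasonal period of 4.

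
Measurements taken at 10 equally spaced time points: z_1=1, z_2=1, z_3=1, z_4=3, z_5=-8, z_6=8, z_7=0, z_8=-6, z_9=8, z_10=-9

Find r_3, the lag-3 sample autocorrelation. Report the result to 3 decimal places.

Mean z̄ = (1 + 1 + 1 + 3 − 8 + 8 + 0 − 6 + 8 − 9)/10 = -0.1000
Numerator Σ_{t=1}^{7}(z_t−z̄)(z_{t+3}−z̄) = 115.2700
Denominator Σ(z_t−z̄)² = 320.9000
r_3 = 115.2700 / 320.9000 = 0.359

0.359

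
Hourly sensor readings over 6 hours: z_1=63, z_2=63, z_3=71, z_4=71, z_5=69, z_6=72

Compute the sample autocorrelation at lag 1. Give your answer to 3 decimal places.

0.302

Mean z̄ = (63 + 63 + 71 + 71 + 69 + 72)/6 = 68.1667
Σ(z_t−z̄)(z_{t+1}−z̄) = (26.6944) + (-14.6389) + (8.0278) + (2.3611) + (3.1944) = 25.6389
Denominator Σ(z_t−z̄)² = 84.8333
r_1 = 25.6389 / 84.8333 = 0.302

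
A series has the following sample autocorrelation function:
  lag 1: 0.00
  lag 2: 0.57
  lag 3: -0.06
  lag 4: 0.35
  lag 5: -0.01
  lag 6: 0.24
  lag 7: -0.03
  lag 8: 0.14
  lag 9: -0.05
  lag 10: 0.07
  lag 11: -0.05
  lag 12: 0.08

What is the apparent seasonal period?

2

The largest autocorrelation is r_2 = 0.57, with weaker echoes at lags 4 (0.35) and 6 (0.24); the remaining lags stay at or below 0.14.
The dominant spike at lag 2 indicates a seasonal period of 2.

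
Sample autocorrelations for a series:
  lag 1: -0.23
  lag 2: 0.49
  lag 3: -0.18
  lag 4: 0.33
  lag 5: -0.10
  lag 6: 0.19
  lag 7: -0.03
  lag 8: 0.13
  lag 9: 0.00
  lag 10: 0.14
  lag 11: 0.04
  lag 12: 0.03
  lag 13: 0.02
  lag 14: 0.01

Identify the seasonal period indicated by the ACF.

2

The largest autocorrelation is r_2 = 0.49, with weaker echoes at lags 4 (0.33) and 6 (0.19); the remaining lags stay at or below 0.14.
The dominant spike at lag 2 indicates a seasonal period of 2.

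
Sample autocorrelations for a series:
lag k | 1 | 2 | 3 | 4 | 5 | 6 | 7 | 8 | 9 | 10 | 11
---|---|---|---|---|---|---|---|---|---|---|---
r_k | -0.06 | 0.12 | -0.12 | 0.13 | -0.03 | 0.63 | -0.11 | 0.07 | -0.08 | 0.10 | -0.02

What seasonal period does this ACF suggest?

The largest autocorrelation is r_6 = 0.63; the remaining lags stay at or below 0.13.
The dominant spike at lag 6 indicates a seasonal period of 6.

6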